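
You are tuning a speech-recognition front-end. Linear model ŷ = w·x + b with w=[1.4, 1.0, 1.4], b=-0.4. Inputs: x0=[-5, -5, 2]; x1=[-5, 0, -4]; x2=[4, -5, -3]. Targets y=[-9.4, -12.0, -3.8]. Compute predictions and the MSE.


ŷ0 = (1.4)·(-5) + (1.0)·(-5) + (1.4)·(2) - 0.4 = -9.6
ŷ1 = (1.4)·(-5) + (1.0)·(0) + (1.4)·(-4) - 0.4 = -13.0
ŷ2 = (1.4)·(4) + (1.0)·(-5) + (1.4)·(-3) - 0.4 = -4.0
errors² = [0.04, 1.0, 0.04]
MSE = 1.0800/3 = 0.36

0.36


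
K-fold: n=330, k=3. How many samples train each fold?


Fold size = 330/3 = 110
Training per fold = 330 - 110 = 220

220


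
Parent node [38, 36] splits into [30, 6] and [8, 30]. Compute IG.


Parent = [38, 36], H_parent = 0.9995
H_left = 0.65 (n=36), H_right = 0.7425 (n=38)
H_children = (36/74)·0.65 + (38/74)·0.7425 = 0.6975
IG = 0.9995 - 0.6975 = 0.302

0.302


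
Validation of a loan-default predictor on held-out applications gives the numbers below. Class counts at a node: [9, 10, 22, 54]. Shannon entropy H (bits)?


Probabilities: [9/95, 10/95, 22/95, 54/95] ≈ [0.0947, 0.1053, 0.2316, 0.5684]
H = -((9/95)·log₂(9/95) + (10/95)·log₂(10/95) + (22/95)·log₂(22/95) + (54/95)·log₂(54/95))
  = 1.616 bits

1.616 bits


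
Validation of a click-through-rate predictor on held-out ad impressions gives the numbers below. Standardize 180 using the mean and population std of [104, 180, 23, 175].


μ = 120.5, σ = 63.8142
z = (180 - 120.5)/63.8142 = 0.9324

0.9324


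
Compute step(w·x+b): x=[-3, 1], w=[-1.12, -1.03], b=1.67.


z = (-3)·(-1.12) + (1)·(-1.03) + 1.67
  = 4.0
step(z) = 1 (z≥0)

1


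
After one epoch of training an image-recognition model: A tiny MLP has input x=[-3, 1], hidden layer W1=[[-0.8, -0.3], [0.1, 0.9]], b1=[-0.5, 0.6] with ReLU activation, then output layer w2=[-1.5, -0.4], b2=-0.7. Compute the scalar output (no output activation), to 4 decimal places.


z1[0] = (-0.8)·(-3) + (-0.3)·(1) - 0.5 = 1.6
z1[1] = (0.1)·(-3) + (0.9)·(1) + 0.6 = 1.2
h = ReLU(z1) = [1.6, 1.2]
output = (-1.5)·(1.6) + (-0.4)·(1.2) - 0.7 = -3.58

-3.58


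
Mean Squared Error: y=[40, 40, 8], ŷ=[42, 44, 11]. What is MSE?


Squared errors: (40-42)²=4, (40-44)²=16, (8-11)²=9
Sum = 29
MSE = 29/3 = 29/3

29/3


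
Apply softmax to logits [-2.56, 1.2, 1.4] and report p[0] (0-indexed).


Exponentials: e^-2.56=0.0773, e^1.2=3.3201, e^1.4=4.0552
Sum = 7.4526
Softmax = [0.0104, 0.4455, 0.5441]
p[0] = 0.0773/7.4526 = 0.0104

0.0104


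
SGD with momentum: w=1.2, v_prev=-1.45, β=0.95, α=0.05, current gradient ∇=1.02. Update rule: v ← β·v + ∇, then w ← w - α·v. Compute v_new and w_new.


v_new = 0.95·-1.45 + 1.02 = -1.3775 + 1.02 = -0.3575
w_new = 1.2 - 0.05·-0.3575 = 1.2 + 0.017875 = 1.217875

v_new=-0.3575, w_new=1.217875


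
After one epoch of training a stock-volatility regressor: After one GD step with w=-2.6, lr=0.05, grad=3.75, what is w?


w_new = w - α·∇
= -2.6 - 0.05·3.75
= -2.6 - 0.1875
= -2.7875

-2.7875


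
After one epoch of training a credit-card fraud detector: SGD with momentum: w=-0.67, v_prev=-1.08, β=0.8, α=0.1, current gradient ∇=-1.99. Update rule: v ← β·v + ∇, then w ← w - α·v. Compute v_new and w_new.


v_new = 0.8·-1.08 - 1.99 = -0.864 - 1.99 = -2.854
w_new = -0.67 - 0.1·-2.854 = -0.67 + 0.2854 = -0.3846

v_new=-2.854, w_new=-0.3846


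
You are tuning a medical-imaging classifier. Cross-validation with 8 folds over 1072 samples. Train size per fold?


Fold size = 1072/8 = 134
Training per fold = 1072 - 134 = 938

938


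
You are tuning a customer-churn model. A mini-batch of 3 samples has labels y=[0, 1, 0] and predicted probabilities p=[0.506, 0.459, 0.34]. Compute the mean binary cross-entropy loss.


L[0] = -ln(1-0.506) = -ln(0.494) = 0.7052
L[1] = -ln(0.459) = 0.7787
L[2] = -ln(1-0.34) = -ln(0.66) = 0.4155
mean = (0.7052 + 0.7787 + 0.4155)/3 = 0.6331

0.6331


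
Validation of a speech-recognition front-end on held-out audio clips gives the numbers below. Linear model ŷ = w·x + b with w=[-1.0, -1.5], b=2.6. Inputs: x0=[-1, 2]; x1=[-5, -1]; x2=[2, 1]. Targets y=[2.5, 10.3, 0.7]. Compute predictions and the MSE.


ŷ0 = (-1.0)·(-1) + (-1.5)·(2) + 2.6 = 0.6
ŷ1 = (-1.0)·(-5) + (-1.5)·(-1) + 2.6 = 9.1
ŷ2 = (-1.0)·(2) + (-1.5)·(1) + 2.6 = -0.9
errors² = [3.61, 1.44, 2.56]
MSE = 7.6100/3 = 2.5367

2.5367


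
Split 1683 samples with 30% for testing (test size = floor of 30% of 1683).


Test = ⌊1683·30/100⌋ = 504
Train = 1683 - 504 = 1179

Train: 1179, Test: 504


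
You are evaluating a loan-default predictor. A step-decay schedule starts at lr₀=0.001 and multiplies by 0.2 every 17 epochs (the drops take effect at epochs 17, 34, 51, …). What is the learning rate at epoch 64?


n_drops = ⌊64/17⌋ = 3
lr = 0.001·0.2^3 = 0.001·0.008 = 0.000008

0.000008


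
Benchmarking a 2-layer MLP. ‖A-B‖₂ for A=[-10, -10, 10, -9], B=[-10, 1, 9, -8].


d = √((-10+ 10)² + (-10-1)² + (10-9)² + (-9+ 8)²)
  = √(0 + 121 + 1 + 1)
  = √123 = 11.0905

11.0905


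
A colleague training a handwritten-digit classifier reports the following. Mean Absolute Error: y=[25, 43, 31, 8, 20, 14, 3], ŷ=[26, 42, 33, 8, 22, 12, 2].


Absolute errors: |25-26|=1, |43-42|=1, |31-33|=2, |8-8|=0, |20-22|=2, |14-12|=2, |3-2|=1
Sum = 9
MAE = 9/7 = 9/7

9/7


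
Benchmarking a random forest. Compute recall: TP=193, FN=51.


Recall = TP/(TP+FN)
= 193/(193+51)
= 193/244 = 79.1%

79.1%


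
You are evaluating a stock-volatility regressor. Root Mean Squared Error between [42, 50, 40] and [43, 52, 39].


MSE = 6/3 = 2
RMSE = √(6/3) = 1.4142

1.4142


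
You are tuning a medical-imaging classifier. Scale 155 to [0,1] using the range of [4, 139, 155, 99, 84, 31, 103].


min=4, max=155
(155-4)/(155-4) = 151/151 = 1.0

1.0


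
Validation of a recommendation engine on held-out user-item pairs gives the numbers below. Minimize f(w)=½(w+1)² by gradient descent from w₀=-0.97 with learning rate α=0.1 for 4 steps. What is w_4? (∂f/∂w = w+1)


step 1: grad = -0.97+1 = 0.03; w = -0.97 - 0.1·(0.03) = -0.973
step 2: grad = -0.973+1 = 0.027; w = -0.973 - 0.1·(0.027) = -0.9757
step 3: grad = -0.9757+1 = 0.0243; w = -0.9757 - 0.1·(0.0243) = -0.97813
step 4: grad = -0.97813+1 = 0.02187; w = -0.97813 - 0.1·(0.02187) = -0.980317

-0.980317


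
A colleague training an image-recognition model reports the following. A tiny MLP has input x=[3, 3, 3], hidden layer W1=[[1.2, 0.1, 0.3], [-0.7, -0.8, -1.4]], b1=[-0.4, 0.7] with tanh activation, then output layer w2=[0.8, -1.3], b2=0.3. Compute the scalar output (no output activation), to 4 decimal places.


z1[0] = (1.2)·(3) + (0.1)·(3) + (0.3)·(3) - 0.4 = 4.4
z1[1] = (-0.7)·(3) + (-0.8)·(3) + (-1.4)·(3) + 0.7 = -8.0
h = tanh(z1) = [0.9997, -1.0]
output = (0.8)·(0.9997) + (-1.3)·(-1.0) + 0.3 = 2.3998

2.3998


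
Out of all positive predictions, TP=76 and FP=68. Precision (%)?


Precision = TP/(TP+FP)
= 76/(76+68)
= 76/144 = 52.78%

52.78%


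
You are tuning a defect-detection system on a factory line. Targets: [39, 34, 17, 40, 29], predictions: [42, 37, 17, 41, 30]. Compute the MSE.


Squared errors: (39-42)²=9, (34-37)²=9, (17-17)²=0, (40-41)²=1, (29-30)²=1
Sum = 20
MSE = 20/5 = 4

4


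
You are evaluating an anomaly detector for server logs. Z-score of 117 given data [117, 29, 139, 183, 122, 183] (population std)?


μ = 128.8333, σ = 51.8408
z = (117 - 128.8333)/51.8408 = -0.2283

-0.2283


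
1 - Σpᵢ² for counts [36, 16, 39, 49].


Probabilities: [36/140, 16/140, 39/140, 49/140] ≈ [0.2571, 0.1143, 0.2786, 0.35]
Σpᵢ² = (1296 + 256 + 1521 + 2401)/140² = 5474/19600
Gini = 1 - Σpᵢ² = 1 - 5474/19600 = 0.7207

0.7207


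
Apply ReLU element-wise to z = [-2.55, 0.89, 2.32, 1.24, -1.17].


ReLU(-2.55) = max(0, -2.55) = 0.0
ReLU(0.89) = max(0, 0.89) = 0.89
ReLU(2.32) = max(0, 2.32) = 2.32
ReLU(1.24) = max(0, 1.24) = 1.24
ReLU(-1.17) = max(0, -1.17) = 0.0
result = [0.0, 0.89, 2.32, 1.24, 0.0]

[0.0, 0.89, 2.32, 1.24, 0.0]


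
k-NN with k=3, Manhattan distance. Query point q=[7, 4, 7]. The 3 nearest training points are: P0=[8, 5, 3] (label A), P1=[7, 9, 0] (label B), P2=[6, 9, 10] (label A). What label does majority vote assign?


d(q,P0) = 6  (label A)
d(q,P1) = 12  (label B)
d(q,P2) = 9  (label A)
Votes: A=2, B=1
Majority → A

A


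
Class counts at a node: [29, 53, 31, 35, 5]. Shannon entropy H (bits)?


Probabilities: [29/153, 53/153, 31/153, 35/153, 5/153] ≈ [0.1895, 0.3464, 0.2026, 0.2288, 0.0327]
H = -((29/153)·log₂(29/153) + (53/153)·log₂(53/153) + (31/153)·log₂(31/153) + (35/153)·log₂(35/153) + (5/153)·log₂(5/153))
  = 2.0994 bits

2.0994 bits


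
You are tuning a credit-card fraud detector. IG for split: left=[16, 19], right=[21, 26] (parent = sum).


Parent = [37, 45], H_parent = 0.9931
H_left = 0.9947 (n=35), H_right = 0.9918 (n=47)
H_children = (35/82)·0.9947 + (47/82)·0.9918 = 0.993
IG = 0.9931 - 0.993 = 0.0001

0.0001


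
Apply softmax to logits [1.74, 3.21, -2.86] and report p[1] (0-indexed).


Exponentials: e^1.74=5.6973, e^3.21=24.7791, e^-2.86=0.0573
Sum = 30.5337
Softmax = [0.1866, 0.8115, 0.0019]
p[1] = 24.7791/30.5337 = 0.8115

0.8115


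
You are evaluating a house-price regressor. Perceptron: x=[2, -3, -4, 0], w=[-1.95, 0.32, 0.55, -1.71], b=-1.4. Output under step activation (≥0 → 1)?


z = (2)·(-1.95) + (-3)·(0.32) + (-4)·(0.55) + (0)·(-1.71) - 1.4
  = -8.46
step(z) = 0 (z<0)

0


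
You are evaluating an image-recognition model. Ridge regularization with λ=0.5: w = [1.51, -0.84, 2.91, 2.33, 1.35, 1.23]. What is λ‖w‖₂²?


‖w‖₂² = (1.51)² + (-0.84)² + (2.91)² + (2.33)² + (1.35)² + (1.23)²
     = 2.2801 + 0.7056 + 8.4681 + 5.4289 + 1.8225 + 1.5129
     = 20.2181
λ·‖w‖₂² = 0.5·20.2181 = 10.10905

10.10905


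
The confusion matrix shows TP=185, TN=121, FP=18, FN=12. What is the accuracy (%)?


Accuracy = (TP+TN)/(TP+TN+FP+FN)
= (185+121)/(336)
= 306/336 = 91.07%

91.07%


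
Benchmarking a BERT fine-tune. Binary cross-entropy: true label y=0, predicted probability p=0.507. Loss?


BCE = -[y·ln(p) + (1-y)·ln(1-p)]
= -0 - 1·ln(1-0.507)
= -ln(0.493) = 0.7072

0.7072


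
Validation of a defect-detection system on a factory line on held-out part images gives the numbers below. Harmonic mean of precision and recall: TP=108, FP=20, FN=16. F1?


Precision = 108/128 = 0.8438
Recall = 108/124 = 0.871
F1 = 2·P·R/(P+R) = 2·TP/(2·TP+FP+FN) = 216/(216+20+16) = 216/252 = 0.8571

0.8571


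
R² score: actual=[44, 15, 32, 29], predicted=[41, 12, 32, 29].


ȳ = 30
SS_res = Σ(y-ŷ)² = 18
SS_tot = Σ(y-ȳ)² = 426
R² = 1 - SS_res/SS_tot = 1 - 0.0423 = 0.9577

0.9577


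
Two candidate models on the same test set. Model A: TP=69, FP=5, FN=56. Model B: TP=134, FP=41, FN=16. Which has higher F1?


Model A: P=69/74=0.9324, R=69/125=0.552, F1=2PR/(P+R)=2TP/(2TP+FP+FN)=138/199=0.6935
Model B: P=134/175=0.7657, R=134/150=0.8933, F1=2PR/(P+R)=2TP/(2TP+FP+FN)=268/325=0.8246
0.6935 < 0.8246 → Model B

Model B


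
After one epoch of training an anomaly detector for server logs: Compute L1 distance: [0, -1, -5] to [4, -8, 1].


d = |0-4| + |-1+ 8| + |-5-1|
  = 4 + 7 + 6
  = 17

17


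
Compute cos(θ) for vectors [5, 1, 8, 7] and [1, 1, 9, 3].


A·B = 5·1 + 1·1 + 8·9 + 7·3 = 99
‖A‖ = √139 = 11.7898, ‖B‖ = √92 = 9.5917
cos = 99/(√139·√92) = 99/√12788 = 0.8755

0.8755


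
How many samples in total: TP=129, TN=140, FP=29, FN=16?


Total = TP + TN + FP + FN
= 129 + 140 + 29 + 16
= 314
(Predicted positive: 158, predicted negative: 156)

314


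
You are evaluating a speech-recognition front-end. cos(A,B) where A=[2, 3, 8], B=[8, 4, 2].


A·B = 2·8 + 3·4 + 8·2 = 44
‖A‖ = √77 = 8.775, ‖B‖ = √84 = 9.1652
cos = 44/(√77·√84) = 44/√6468 = 0.5471

0.5471


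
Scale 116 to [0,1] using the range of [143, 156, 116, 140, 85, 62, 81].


min=62, max=156
(116-62)/(156-62) = 54/94 = 0.5745

0.5745


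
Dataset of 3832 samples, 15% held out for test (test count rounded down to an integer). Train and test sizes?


Test = ⌊3832·15/100⌋ = 574
Train = 3832 - 574 = 3258

Train: 3258, Test: 574


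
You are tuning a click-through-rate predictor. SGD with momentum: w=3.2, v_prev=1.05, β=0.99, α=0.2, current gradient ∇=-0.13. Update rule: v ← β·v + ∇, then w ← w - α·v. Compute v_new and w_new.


v_new = 0.99·1.05 - 0.13 = 1.0395 - 0.13 = 0.9095
w_new = 3.2 - 0.2·0.9095 = 3.2 - 0.1819 = 3.0181

v_new=0.9095, w_new=3.0181


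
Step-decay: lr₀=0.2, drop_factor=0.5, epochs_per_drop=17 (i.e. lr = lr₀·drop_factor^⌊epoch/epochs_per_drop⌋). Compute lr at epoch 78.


n_drops = ⌊78/17⌋ = 4
lr = 0.2·0.5^4 = 0.2·0.0625 = 0.0125

0.0125


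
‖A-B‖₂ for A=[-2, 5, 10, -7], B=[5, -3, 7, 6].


d = √((-2-5)² + (5+ 3)² + (10-7)² + (-7-6)²)
  = √(49 + 64 + 9 + 169)
  = √291 = 17.0587

17.0587


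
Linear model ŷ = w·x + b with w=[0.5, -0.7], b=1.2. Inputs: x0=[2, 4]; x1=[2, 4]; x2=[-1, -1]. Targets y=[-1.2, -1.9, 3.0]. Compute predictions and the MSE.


ŷ0 = (0.5)·(2) + (-0.7)·(4) + 1.2 = -0.6
ŷ1 = (0.5)·(2) + (-0.7)·(4) + 1.2 = -0.6
ŷ2 = (0.5)·(-1) + (-0.7)·(-1) + 1.2 = 1.4
errors² = [0.36, 1.69, 2.56]
MSE = 4.6100/3 = 1.5367

1.5367


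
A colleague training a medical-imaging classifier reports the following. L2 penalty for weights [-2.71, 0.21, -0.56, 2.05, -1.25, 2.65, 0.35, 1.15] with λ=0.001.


‖w‖₂² = (-2.71)² + (0.21)² + (-0.56)² + (2.05)² + (-1.25)² + (2.65)² + (0.35)² + (1.15)²
     = 7.3441 + 0.0441 + 0.3136 + 4.2025 + 1.5625 + 7.0225 + 0.1225 + 1.3225
     = 21.9343
λ·‖w‖₂² = 0.001·21.9343 = 0.021934

0.021934


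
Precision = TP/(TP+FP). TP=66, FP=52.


Precision = TP/(TP+FP)
= 66/(66+52)
= 66/118 = 55.93%

55.93%


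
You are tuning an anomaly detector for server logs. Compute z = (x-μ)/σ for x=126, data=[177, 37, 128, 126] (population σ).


μ = 117, σ = 50.5025
z = (126 - 117)/50.5025 = 0.1782

0.1782


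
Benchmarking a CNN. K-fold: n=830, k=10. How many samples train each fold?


Fold size = 830/10 = 83
Training per fold = 830 - 83 = 747

747


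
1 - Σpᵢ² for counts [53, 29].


Probabilities: [53/82, 29/82] ≈ [0.6463, 0.3537]
Σpᵢ² = (2809 + 841)/82² = 3650/6724
Gini = 1 - Σpᵢ² = 1 - 3650/6724 = 0.4572

0.4572


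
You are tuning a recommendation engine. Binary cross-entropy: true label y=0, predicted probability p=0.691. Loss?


BCE = -[y·ln(p) + (1-y)·ln(1-p)]
= -0 - 1·ln(1-0.691)
= -ln(0.309) = 1.1744

1.1744


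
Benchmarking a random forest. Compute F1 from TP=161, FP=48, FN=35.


Precision = 161/209 = 0.7703
Recall = 161/196 = 0.8214
F1 = 2·P·R/(P+R) = 2·TP/(2·TP+FP+FN) = 322/(322+48+35) = 322/405 = 0.7951

0.7951


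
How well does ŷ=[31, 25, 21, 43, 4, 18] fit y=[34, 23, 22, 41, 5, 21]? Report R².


ȳ = 24.3333
SS_res = Σ(y-ŷ)² = 28
SS_tot = Σ(y-ȳ)² = 763.33
R² = 1 - SS_res/SS_tot = 1 - 0.0367 = 0.9633

0.9633


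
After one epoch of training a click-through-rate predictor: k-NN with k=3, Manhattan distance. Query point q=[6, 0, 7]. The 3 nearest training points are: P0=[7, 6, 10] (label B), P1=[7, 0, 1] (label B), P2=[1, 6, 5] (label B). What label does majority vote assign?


d(q,P0) = 10  (label B)
d(q,P1) = 7  (label B)
d(q,P2) = 13  (label B)
Votes: A=0, B=3
Majority → B

B


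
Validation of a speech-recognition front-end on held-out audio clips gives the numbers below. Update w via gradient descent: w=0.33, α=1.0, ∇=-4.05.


w_new = w - α·∇
= 0.33 - 1.0·-4.05
= 0.33 + 4.05
= 4.38

4.38


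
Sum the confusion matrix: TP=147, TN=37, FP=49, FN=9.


Total = TP + TN + FP + FN
= 147 + 37 + 49 + 9
= 242
(Predicted positive: 196, predicted negative: 46)

242


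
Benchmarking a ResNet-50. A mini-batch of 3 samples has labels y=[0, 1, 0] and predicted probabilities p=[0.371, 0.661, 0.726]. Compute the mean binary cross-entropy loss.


L[0] = -ln(1-0.371) = -ln(0.629) = 0.4636
L[1] = -ln(0.661) = 0.414
L[2] = -ln(1-0.726) = -ln(0.274) = 1.2946
mean = (0.4636 + 0.414 + 1.2946)/3 = 0.7241

0.7241


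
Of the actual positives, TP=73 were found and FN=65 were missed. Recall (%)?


Recall = TP/(TP+FN)
= 73/(73+65)
= 73/138 = 52.9%

52.9%


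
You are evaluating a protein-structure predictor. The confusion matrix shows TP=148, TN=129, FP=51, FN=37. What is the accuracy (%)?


Accuracy = (TP+TN)/(TP+TN+FP+FN)
= (148+129)/(365)
= 277/365 = 75.89%

75.89%


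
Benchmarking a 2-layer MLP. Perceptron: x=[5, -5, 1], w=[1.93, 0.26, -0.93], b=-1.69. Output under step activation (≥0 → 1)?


z = (5)·(1.93) + (-5)·(0.26) + (1)·(-0.93) - 1.69
  = 5.73
step(z) = 1 (z≥0)

1


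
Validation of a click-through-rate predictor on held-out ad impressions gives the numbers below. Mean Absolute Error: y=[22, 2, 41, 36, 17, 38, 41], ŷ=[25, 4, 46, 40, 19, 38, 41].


Absolute errors: |22-25|=3, |2-4|=2, |41-46|=5, |36-40|=4, |17-19|=2, |38-38|=0, |41-41|=0
Sum = 16
MAE = 16/7 = 16/7

16/7


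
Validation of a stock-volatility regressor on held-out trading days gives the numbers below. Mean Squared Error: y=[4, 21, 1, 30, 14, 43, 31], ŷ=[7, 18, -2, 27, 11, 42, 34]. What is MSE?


Squared errors: (4-7)²=9, (21-18)²=9, (1+ 2)²=9, (30-27)²=9, (14-11)²=9, (43-42)²=1, (31-34)²=9
Sum = 55
MSE = 55/7 = 55/7

55/7


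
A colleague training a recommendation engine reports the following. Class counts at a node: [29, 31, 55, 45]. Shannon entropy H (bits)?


Probabilities: [29/160, 31/160, 55/160, 45/160] ≈ [0.1812, 0.1938, 0.3438, 0.2812]
H = -((29/160)·log₂(29/160) + (31/160)·log₂(31/160) + (55/160)·log₂(55/160) + (45/160)·log₂(45/160))
  = 1.9496 bits

1.9496 bits


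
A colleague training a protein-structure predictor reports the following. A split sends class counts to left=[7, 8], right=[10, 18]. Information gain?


Parent = [17, 26], H_parent = 0.9682
H_left = 0.9968 (n=15), H_right = 0.9403 (n=28)
H_children = (15/43)·0.9968 + (28/43)·0.9403 = 0.96
IG = 0.9682 - 0.96 = 0.0082

0.0082


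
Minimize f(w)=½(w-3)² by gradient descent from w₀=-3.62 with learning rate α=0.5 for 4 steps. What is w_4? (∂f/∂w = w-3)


step 1: grad = -3.62-3 = -6.62; w = -3.62 - 0.5·(-6.62) = -0.31
step 2: grad = -0.31-3 = -3.31; w = -0.31 - 0.5·(-3.31) = 1.345
step 3: grad = 1.345-3 = -1.655; w = 1.345 - 0.5·(-1.655) = 2.1725
step 4: grad = 2.1725-3 = -0.8275; w = 2.1725 - 0.5·(-0.8275) = 2.58625

2.58625


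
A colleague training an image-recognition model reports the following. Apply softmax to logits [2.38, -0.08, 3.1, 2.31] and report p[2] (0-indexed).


Exponentials: e^2.38=10.8049, e^-0.08=0.9231, e^3.1=22.198, e^2.31=10.0744
Sum = 44.0004
Softmax = [0.2456, 0.021, 0.5045, 0.229]
p[2] = 22.198/44.0004 = 0.5045

0.5045


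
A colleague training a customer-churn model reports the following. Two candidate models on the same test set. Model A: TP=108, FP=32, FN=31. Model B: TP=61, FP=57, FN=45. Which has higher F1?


Model A: P=108/140=0.7714, R=108/139=0.777, F1=2PR/(P+R)=2TP/(2TP+FP+FN)=216/279=0.7742
Model B: P=61/118=0.5169, R=61/106=0.5755, F1=2PR/(P+R)=2TP/(2TP+FP+FN)=122/224=0.5446
0.7742 > 0.5446 → Model A

Model A


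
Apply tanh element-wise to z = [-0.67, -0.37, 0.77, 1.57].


tanh(-0.67) = -0.585
tanh(-0.37) = -0.354
tanh(0.77) = 0.6469
tanh(1.57) = 0.917
result = [-0.585, -0.354, 0.6469, 0.917]

[-0.585, -0.354, 0.6469, 0.917]


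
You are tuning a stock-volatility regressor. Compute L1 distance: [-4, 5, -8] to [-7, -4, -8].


d = |-4+ 7| + |5+ 4| + |-8+ 8|
  = 3 + 9 + 0
  = 12

12


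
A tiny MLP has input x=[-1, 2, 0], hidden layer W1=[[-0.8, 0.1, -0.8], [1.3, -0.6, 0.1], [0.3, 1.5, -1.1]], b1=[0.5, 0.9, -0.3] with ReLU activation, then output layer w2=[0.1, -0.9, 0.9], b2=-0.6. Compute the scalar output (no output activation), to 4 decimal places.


z1[0] = (-0.8)·(-1) + (0.1)·(2) + (-0.8)·(0) + 0.5 = 1.5
z1[1] = (1.3)·(-1) + (-0.6)·(2) + (0.1)·(0) + 0.9 = -1.6
z1[2] = (0.3)·(-1) + (1.5)·(2) + (-1.1)·(0) - 0.3 = 2.4
h = ReLU(z1) = [1.5, 0.0, 2.4]
output = (0.1)·(1.5) + (-0.9)·(0.0) + (0.9)·(2.4) - 0.6 = 1.71

1.71


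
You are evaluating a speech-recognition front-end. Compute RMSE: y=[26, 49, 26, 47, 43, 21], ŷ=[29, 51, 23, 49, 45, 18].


MSE = 39/6 = 6.5
RMSE = √(39/6) = 2.5495

2.5495


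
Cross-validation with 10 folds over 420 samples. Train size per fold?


Fold size = 420/10 = 42
Training per fold = 420 - 42 = 378

378


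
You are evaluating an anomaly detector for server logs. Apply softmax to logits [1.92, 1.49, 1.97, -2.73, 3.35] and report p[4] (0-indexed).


Exponentials: e^1.92=6.821, e^1.49=4.4371, e^1.97=7.1707, e^-2.73=0.0652, e^3.35=28.5027
Sum = 46.9967
Softmax = [0.1451, 0.0944, 0.1526, 0.0014, 0.6065]
p[4] = 28.5027/46.9967 = 0.6065

0.6065


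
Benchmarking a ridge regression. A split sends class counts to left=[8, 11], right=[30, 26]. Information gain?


Parent = [38, 37], H_parent = 0.9999
H_left = 0.9819 (n=19), H_right = 0.9963 (n=56)
H_children = (19/75)·0.9819 + (56/75)·0.9963 = 0.9927
IG = 0.9999 - 0.9927 = 0.0072

0.0072


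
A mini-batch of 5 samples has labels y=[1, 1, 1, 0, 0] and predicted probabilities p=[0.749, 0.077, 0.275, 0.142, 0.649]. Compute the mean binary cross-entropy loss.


L[0] = -ln(0.749) = 0.289
L[1] = -ln(0.077) = 2.5639
L[2] = -ln(0.275) = 1.291
L[3] = -ln(1-0.142) = -ln(0.858) = 0.1532
L[4] = -ln(1-0.649) = -ln(0.351) = 1.047
mean = (0.289 + 2.5639 + 1.291 + 0.1532 + 1.047)/5 = 1.0688

1.0688


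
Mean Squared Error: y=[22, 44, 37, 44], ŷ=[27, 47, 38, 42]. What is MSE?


Squared errors: (22-27)²=25, (44-47)²=9, (37-38)²=1, (44-42)²=4
Sum = 39
MSE = 39/4 = 39/4

39/4


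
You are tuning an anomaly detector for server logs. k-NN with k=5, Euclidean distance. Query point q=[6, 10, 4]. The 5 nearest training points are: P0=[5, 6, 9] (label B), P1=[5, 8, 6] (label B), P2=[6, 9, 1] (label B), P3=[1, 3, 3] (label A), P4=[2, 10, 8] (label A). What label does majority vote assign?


d(q,P0) = 6.4807  (label B)
d(q,P1) = 3.0  (label B)
d(q,P2) = 3.1623  (label B)
d(q,P3) = 8.6603  (label A)
d(q,P4) = 5.6569  (label A)
Votes: A=2, B=3
Majority → B

B


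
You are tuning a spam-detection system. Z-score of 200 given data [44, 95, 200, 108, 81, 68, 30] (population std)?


μ = 89.4286, σ = 51.7242
z = (200 - 89.4286)/51.7242 = 2.1377

2.1377


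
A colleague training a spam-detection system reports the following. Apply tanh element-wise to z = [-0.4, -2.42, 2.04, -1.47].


tanh(-0.4) = -0.3799
tanh(-2.42) = -0.9843
tanh(2.04) = 0.9667
tanh(-1.47) = -0.8996
result = [-0.3799, -0.9843, 0.9667, -0.8996]

[-0.3799, -0.9843, 0.9667, -0.8996]


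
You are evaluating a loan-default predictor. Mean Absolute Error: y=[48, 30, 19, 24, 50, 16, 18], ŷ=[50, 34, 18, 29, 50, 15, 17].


Absolute errors: |48-50|=2, |30-34|=4, |19-18|=1, |24-29|=5, |50-50|=0, |16-15|=1, |18-17|=1
Sum = 14
MAE = 14/7 = 2

2


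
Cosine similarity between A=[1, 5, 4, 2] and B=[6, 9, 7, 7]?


A·B = 1·6 + 5·9 + 4·7 + 2·7 = 93
‖A‖ = √46 = 6.7823, ‖B‖ = √215 = 14.6629
cos = 93/(√46·√215) = 93/√9890 = 0.9352

0.9352


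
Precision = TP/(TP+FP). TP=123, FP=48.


Precision = TP/(TP+FP)
= 123/(123+48)
= 123/171 = 71.93%

71.93%


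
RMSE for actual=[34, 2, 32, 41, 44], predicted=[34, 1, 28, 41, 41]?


MSE = 26/5 = 5.2
RMSE = √(26/5) = 2.2804

2.2804


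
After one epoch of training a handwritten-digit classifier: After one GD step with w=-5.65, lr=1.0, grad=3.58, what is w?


w_new = w - α·∇
= -5.65 - 1.0·3.58
= -5.65 - 3.58
= -9.23

-9.23


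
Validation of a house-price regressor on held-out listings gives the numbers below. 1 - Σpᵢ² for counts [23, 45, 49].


Probabilities: [23/117, 45/117, 49/117] ≈ [0.1966, 0.3846, 0.4188]
Σpᵢ² = (529 + 2025 + 2401)/117² = 4955/13689
Gini = 1 - Σpᵢ² = 1 - 4955/13689 = 0.638

0.638


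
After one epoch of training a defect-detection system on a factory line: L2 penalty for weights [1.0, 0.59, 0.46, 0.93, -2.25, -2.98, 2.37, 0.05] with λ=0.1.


‖w‖₂² = (1.0)² + (0.59)² + (0.46)² + (0.93)² + (-2.25)² + (-2.98)² + (2.37)² + (0.05)²
     = 1 + 0.3481 + 0.2116 + 0.8649 + 5.0625 + 8.8804 + 5.6169 + 0.0025
     = 21.9869
λ·‖w‖₂² = 0.1·21.9869 = 2.19869

2.19869


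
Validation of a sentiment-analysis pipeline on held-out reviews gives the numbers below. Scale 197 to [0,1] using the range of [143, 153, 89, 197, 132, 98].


min=89, max=197
(197-89)/(197-89) = 108/108 = 1.0

1.0


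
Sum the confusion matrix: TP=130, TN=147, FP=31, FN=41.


Total = TP + TN + FP + FN
= 130 + 147 + 31 + 41
= 349
(Predicted positive: 161, predicted negative: 188)

349


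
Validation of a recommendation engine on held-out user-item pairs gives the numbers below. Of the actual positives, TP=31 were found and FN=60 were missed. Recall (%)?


Recall = TP/(TP+FN)
= 31/(31+60)
= 31/91 = 34.07%

34.07%


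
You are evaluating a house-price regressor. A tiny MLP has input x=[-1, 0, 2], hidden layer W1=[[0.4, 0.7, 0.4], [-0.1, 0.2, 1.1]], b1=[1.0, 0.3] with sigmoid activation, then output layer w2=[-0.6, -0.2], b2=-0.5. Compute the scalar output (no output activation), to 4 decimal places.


z1[0] = (0.4)·(-1) + (0.7)·(0) + (0.4)·(2) + 1.0 = 1.4
z1[1] = (-0.1)·(-1) + (0.2)·(0) + (1.1)·(2) + 0.3 = 2.6
h = sigmoid(z1) = [0.8022, 0.9309]
output = (-0.6)·(0.8022) + (-0.2)·(0.9309) - 0.5 = -1.1675

-1.1675


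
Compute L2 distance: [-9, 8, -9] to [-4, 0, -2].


d = √((-9+ 4)² + (8-0)² + (-9+ 2)²)
  = √(25 + 64 + 49)
  = √138 = 11.7473

11.7473


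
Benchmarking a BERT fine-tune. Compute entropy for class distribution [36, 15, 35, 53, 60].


Probabilities: [36/199, 15/199, 35/199, 53/199, 60/199] ≈ [0.1809, 0.0754, 0.1759, 0.2663, 0.3015]
H = -((36/199)·log₂(36/199) + (15/199)·log₂(15/199) + (35/199)·log₂(35/199) + (53/199)·log₂(53/199) + (60/199)·log₂(60/199))
  = 2.1982 bits

2.1982 bits


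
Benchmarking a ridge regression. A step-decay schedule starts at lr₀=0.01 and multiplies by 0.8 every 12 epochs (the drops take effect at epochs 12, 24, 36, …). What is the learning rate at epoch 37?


n_drops = ⌊37/12⌋ = 3
lr = 0.01·0.8^3 = 0.01·0.512 = 0.00512

0.00512


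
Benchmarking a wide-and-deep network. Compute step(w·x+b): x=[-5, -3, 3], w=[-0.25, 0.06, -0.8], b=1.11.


z = (-5)·(-0.25) + (-3)·(0.06) + (3)·(-0.8) + 1.11
  = -0.22
step(z) = 0 (z<0)

0


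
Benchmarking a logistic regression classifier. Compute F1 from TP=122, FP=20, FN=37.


Precision = 122/142 = 0.8592
Recall = 122/159 = 0.7673
F1 = 2·P·R/(P+R) = 2·TP/(2·TP+FP+FN) = 244/(244+20+37) = 244/301 = 0.8106

0.8106


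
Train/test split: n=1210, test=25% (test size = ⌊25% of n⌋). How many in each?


Test = ⌊1210·25/100⌋ = 302
Train = 1210 - 302 = 908

Train: 908, Test: 302


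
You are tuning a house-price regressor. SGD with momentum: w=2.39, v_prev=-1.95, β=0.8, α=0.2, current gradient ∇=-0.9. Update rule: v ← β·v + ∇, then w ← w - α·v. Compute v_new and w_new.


v_new = 0.8·-1.95 - 0.9 = -1.56 - 0.9 = -2.46
w_new = 2.39 - 0.2·-2.46 = 2.39 + 0.492 = 2.882

v_new=-2.46, w_new=2.882


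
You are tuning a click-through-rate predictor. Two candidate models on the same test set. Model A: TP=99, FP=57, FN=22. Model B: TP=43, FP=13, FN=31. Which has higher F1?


Model A: P=99/156=0.6346, R=99/121=0.8182, F1=2PR/(P+R)=2TP/(2TP+FP+FN)=198/277=0.7148
Model B: P=43/56=0.7679, R=43/74=0.5811, F1=2PR/(P+R)=2TP/(2TP+FP+FN)=86/130=0.6615
0.7148 > 0.6615 → Model A

Model A


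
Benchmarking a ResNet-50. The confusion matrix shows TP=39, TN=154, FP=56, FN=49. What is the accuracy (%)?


Accuracy = (TP+TN)/(TP+TN+FP+FN)
= (39+154)/(298)
= 193/298 = 64.77%

64.77%


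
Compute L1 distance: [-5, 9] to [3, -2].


d = |-5-3| + |9+ 2|
  = 8 + 11
  = 19

19


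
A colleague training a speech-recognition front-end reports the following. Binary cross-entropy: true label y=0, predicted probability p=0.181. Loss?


BCE = -[y·ln(p) + (1-y)·ln(1-p)]
= -0 - 1·ln(1-0.181)
= -ln(0.819) = 0.1997

0.1997


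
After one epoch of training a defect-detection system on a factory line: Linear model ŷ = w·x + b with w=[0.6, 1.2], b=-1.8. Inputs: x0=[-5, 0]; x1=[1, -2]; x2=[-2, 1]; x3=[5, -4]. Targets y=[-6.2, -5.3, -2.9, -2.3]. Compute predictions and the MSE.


ŷ0 = (0.6)·(-5) + (1.2)·(0) - 1.8 = -4.8
ŷ1 = (0.6)·(1) + (1.2)·(-2) - 1.8 = -3.6
ŷ2 = (0.6)·(-2) + (1.2)·(1) - 1.8 = -1.8
ŷ3 = (0.6)·(5) + (1.2)·(-4) - 1.8 = -3.6
errors² = [1.96, 2.89, 1.21, 1.69]
MSE = 7.7500/4 = 1.9375

1.9375


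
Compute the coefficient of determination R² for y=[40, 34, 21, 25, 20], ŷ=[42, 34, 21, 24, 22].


ȳ = 28
SS_res = Σ(y-ŷ)² = 9
SS_tot = Σ(y-ȳ)² = 302
R² = 1 - SS_res/SS_tot = 1 - 0.0298 = 0.9702

0.9702


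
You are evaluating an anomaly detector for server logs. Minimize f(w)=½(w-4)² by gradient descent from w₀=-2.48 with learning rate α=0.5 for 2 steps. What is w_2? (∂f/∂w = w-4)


step 1: grad = -2.48-4 = -6.48; w = -2.48 - 0.5·(-6.48) = 0.76
step 2: grad = 0.76-4 = -3.24; w = 0.76 - 0.5·(-3.24) = 2.38

2.38


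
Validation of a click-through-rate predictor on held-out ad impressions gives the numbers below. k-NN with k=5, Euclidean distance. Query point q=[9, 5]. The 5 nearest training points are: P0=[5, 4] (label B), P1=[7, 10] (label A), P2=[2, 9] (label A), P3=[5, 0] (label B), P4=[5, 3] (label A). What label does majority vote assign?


d(q,P0) = 4.1231  (label B)
d(q,P1) = 5.3852  (label A)
d(q,P2) = 8.0623  (label A)
d(q,P3) = 6.4031  (label B)
d(q,P4) = 4.4721  (label A)
Votes: A=3, B=2
Majority → A

A


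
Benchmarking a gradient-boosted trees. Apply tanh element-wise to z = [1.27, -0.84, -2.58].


tanh(1.27) = 0.8538
tanh(-0.84) = -0.6858
tanh(-2.58) = -0.9886
result = [0.8538, -0.6858, -0.9886]

[0.8538, -0.6858, -0.9886]


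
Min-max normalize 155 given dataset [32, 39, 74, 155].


min=32, max=155
(155-32)/(155-32) = 123/123 = 1.0

1.0


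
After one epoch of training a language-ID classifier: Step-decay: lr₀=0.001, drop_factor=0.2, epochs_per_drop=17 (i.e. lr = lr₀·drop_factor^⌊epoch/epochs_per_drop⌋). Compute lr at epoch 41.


n_drops = ⌊41/17⌋ = 2
lr = 0.001·0.2^2 = 0.001·0.04 = 0.00004

0.00004


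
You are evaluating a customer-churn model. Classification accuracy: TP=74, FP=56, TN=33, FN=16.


Accuracy = (TP+TN)/(TP+TN+FP+FN)
= (74+33)/(179)
= 107/179 = 59.78%

59.78%


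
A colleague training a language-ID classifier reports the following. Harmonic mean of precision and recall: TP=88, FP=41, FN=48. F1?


Precision = 88/129 = 0.6822
Recall = 88/136 = 0.6471
F1 = 2·P·R/(P+R) = 2·TP/(2·TP+FP+FN) = 176/(176+41+48) = 176/265 = 0.6642

0.6642


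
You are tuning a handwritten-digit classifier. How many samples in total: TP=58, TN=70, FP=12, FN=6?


Total = TP + TN + FP + FN
= 58 + 70 + 12 + 6
= 146
(Predicted positive: 70, predicted negative: 76)

146


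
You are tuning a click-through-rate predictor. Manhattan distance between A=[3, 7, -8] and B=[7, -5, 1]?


d = |3-7| + |7+ 5| + |-8-1|
  = 4 + 12 + 9
  = 25

25


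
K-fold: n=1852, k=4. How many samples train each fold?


Fold size = 1852/4 = 463
Training per fold = 1852 - 463 = 1389

1389


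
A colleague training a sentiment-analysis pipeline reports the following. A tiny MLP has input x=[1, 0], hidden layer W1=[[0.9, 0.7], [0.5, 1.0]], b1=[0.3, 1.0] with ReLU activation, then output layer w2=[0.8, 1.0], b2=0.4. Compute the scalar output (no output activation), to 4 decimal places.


z1[0] = (0.9)·(1) + (0.7)·(0) + 0.3 = 1.2
z1[1] = (0.5)·(1) + (1.0)·(0) + 1.0 = 1.5
h = ReLU(z1) = [1.2, 1.5]
output = (0.8)·(1.2) + (1.0)·(1.5) + 0.4 = 2.86

2.86


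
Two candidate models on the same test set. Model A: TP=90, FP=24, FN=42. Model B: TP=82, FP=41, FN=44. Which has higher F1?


Model A: P=90/114=0.7895, R=90/132=0.6818, F1=2PR/(P+R)=2TP/(2TP+FP+FN)=180/246=0.7317
Model B: P=82/123=0.6667, R=82/126=0.6508, F1=2PR/(P+R)=2TP/(2TP+FP+FN)=164/249=0.6586
0.7317 > 0.6586 → Model A

Model A


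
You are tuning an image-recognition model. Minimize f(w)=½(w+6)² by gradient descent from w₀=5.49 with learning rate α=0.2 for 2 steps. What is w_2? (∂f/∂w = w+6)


step 1: grad = 5.49+6 = 11.49; w = 5.49 - 0.2·(11.49) = 3.192
step 2: grad = 3.192+6 = 9.192; w = 3.192 - 0.2·(9.192) = 1.3536

1.3536


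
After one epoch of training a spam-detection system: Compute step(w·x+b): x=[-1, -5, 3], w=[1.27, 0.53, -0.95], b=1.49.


z = (-1)·(1.27) + (-5)·(0.53) + (3)·(-0.95) + 1.49
  = -5.28
step(z) = 0 (z<0)

0


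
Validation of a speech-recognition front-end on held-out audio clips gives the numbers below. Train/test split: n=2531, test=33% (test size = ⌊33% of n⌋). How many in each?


Test = ⌊2531·33/100⌋ = 835
Train = 2531 - 835 = 1696

Train: 1696, Test: 835


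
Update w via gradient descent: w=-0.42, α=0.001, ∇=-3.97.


w_new = w - α·∇
= -0.42 - 0.001·-3.97
= -0.42 + 0.00397
= -0.41603

-0.41603


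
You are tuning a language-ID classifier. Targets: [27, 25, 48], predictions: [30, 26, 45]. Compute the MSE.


Squared errors: (27-30)²=9, (25-26)²=1, (48-45)²=9
Sum = 19
MSE = 19/3 = 19/3

19/3


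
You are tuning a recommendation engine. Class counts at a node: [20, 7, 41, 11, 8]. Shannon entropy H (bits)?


Probabilities: [20/87, 7/87, 41/87, 11/87, 8/87] ≈ [0.2299, 0.0805, 0.4713, 0.1264, 0.092]
H = -((20/87)·log₂(20/87) + (7/87)·log₂(7/87) + (41/87)·log₂(41/87) + (11/87)·log₂(11/87) + (8/87)·log₂(8/87))
  = 1.9854 bits

1.9854 bits


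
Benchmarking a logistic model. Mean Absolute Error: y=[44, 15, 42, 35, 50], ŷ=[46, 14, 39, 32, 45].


Absolute errors: |44-46|=2, |15-14|=1, |42-39|=3, |35-32|=3, |50-45|=5
Sum = 14
MAE = 14/5 = 14/5

14/5


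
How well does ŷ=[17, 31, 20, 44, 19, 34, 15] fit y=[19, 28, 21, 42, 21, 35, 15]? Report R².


ȳ = 25.8571
SS_res = Σ(y-ŷ)² = 23
SS_tot = Σ(y-ȳ)² = 560.86
R² = 1 - SS_res/SS_tot = 1 - 0.041 = 0.959

0.959


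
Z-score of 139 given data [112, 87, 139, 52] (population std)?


μ = 97.5, σ = 32.0663
z = (139 - 97.5)/32.0663 = 1.2942

1.2942


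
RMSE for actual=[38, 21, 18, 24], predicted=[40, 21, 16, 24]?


MSE = 8/4 = 2
RMSE = √(8/4) = 1.4142

1.4142


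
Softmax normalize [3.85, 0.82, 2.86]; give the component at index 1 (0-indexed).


Exponentials: e^3.85=46.9931, e^0.82=2.2705, e^2.86=17.4615
Sum = 66.7251
Softmax = [0.7043, 0.034, 0.2617]
p[1] = 2.2705/66.7251 = 0.034

0.034


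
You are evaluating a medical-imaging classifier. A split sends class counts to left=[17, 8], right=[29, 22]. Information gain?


Parent = [46, 30], H_parent = 0.9678
H_left = 0.9044 (n=25), H_right = 0.9864 (n=51)
H_children = (25/76)·0.9044 + (51/76)·0.9864 = 0.9594
IG = 0.9678 - 0.9594 = 0.0084

0.0084


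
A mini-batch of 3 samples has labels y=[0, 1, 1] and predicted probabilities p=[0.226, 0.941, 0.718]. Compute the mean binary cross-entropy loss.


L[0] = -ln(1-0.226) = -ln(0.774) = 0.2562
L[1] = -ln(0.941) = 0.0608
L[2] = -ln(0.718) = 0.3313
mean = (0.2562 + 0.0608 + 0.3313)/3 = 0.2161

0.2161


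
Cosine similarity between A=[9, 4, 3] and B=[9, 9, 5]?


A·B = 9·9 + 4·9 + 3·5 = 132
‖A‖ = √106 = 10.2956, ‖B‖ = √187 = 13.6748
cos = 132/(√106·√187) = 132/√19822 = 0.9376

0.9376


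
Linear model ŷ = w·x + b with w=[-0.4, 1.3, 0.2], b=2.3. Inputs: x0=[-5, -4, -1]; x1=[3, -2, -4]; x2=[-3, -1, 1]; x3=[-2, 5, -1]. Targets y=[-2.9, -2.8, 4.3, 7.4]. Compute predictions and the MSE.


ŷ0 = (-0.4)·(-5) + (1.3)·(-4) + (0.2)·(-1) + 2.3 = -1.1
ŷ1 = (-0.4)·(3) + (1.3)·(-2) + (0.2)·(-4) + 2.3 = -2.3
ŷ2 = (-0.4)·(-3) + (1.3)·(-1) + (0.2)·(1) + 2.3 = 2.4
ŷ3 = (-0.4)·(-2) + (1.3)·(5) + (0.2)·(-1) + 2.3 = 9.4
errors² = [3.24, 0.25, 3.61, 4.0]
MSE = 11.1000/4 = 2.775

2.775


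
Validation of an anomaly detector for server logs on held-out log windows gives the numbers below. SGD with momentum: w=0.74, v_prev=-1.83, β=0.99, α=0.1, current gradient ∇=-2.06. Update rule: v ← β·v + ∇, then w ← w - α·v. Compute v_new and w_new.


v_new = 0.99·-1.83 - 2.06 = -1.8117 - 2.06 = -3.8717
w_new = 0.74 - 0.1·-3.8717 = 0.74 + 0.38717 = 1.12717

v_new=-3.8717, w_new=1.12717


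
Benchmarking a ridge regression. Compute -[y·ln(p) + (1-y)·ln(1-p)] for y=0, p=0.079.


BCE = -[y·ln(p) + (1-y)·ln(1-p)]
= -0 - 1·ln(1-0.079)
= -ln(0.921) = 0.0823

0.0823


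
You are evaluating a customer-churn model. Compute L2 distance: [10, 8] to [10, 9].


d = √((10-10)² + (8-9)²)
  = √(0 + 1)
  = √1 = 1.0

1.0


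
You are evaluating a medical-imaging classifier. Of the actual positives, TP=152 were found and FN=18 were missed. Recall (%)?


Recall = TP/(TP+FN)
= 152/(152+18)
= 152/170 = 89.41%

89.41%


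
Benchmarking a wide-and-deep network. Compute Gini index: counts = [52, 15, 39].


Probabilities: [52/106, 15/106, 39/106] ≈ [0.4906, 0.1415, 0.3679]
Σpᵢ² = (2704 + 225 + 1521)/106² = 4450/11236
Gini = 1 - Σpᵢ² = 1 - 4450/11236 = 0.604

0.604


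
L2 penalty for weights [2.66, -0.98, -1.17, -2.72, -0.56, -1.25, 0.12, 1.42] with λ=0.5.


‖w‖₂² = (2.66)² + (-0.98)² + (-1.17)² + (-2.72)² + (-0.56)² + (-1.25)² + (0.12)² + (1.42)²
     = 7.0756 + 0.9604 + 1.3689 + 7.3984 + 0.3136 + 1.5625 + 0.0144 + 2.0164
     = 20.7102
λ·‖w‖₂² = 0.5·20.7102 = 10.3551

10.3551


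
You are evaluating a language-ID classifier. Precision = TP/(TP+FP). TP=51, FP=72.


Precision = TP/(TP+FP)
= 51/(51+72)
= 51/123 = 41.46%

41.46%


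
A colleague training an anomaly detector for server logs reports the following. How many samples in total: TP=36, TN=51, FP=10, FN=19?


Total = TP + TN + FP + FN
= 36 + 51 + 10 + 19
= 116
(Predicted positive: 46, predicted negative: 70)

116


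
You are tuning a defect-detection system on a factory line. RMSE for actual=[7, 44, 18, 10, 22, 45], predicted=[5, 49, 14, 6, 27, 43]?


MSE = 90/6 = 15
RMSE = √(90/6) = 3.873

3.873


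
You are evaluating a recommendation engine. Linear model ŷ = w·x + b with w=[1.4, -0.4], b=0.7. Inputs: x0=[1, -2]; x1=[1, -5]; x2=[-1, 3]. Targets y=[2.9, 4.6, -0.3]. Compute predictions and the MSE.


ŷ0 = (1.4)·(1) + (-0.4)·(-2) + 0.7 = 2.9
ŷ1 = (1.4)·(1) + (-0.4)·(-5) + 0.7 = 4.1
ŷ2 = (1.4)·(-1) + (-0.4)·(3) + 0.7 = -1.9
errors² = [0.0, 0.25, 2.56]
MSE = 2.8100/3 = 0.9367

0.9367


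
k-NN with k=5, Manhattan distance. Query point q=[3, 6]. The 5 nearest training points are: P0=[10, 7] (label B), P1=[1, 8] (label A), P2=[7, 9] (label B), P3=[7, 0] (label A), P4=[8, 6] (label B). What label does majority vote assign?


d(q,P0) = 8  (label B)
d(q,P1) = 4  (label A)
d(q,P2) = 7  (label B)
d(q,P3) = 10  (label A)
d(q,P4) = 5  (label B)
Votes: A=2, B=3
Majority → B

B


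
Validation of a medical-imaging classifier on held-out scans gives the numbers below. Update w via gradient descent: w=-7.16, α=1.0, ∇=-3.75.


w_new = w - α·∇
= -7.16 - 1.0·-3.75
= -7.16 + 3.75
= -3.41

-3.41


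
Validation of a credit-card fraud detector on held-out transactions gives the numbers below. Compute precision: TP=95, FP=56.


Precision = TP/(TP+FP)
= 95/(95+56)
= 95/151 = 62.91%

62.91%


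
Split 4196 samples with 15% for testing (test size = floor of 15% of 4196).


Test = ⌊4196·15/100⌋ = 629
Train = 4196 - 629 = 3567

Train: 3567, Test: 629
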